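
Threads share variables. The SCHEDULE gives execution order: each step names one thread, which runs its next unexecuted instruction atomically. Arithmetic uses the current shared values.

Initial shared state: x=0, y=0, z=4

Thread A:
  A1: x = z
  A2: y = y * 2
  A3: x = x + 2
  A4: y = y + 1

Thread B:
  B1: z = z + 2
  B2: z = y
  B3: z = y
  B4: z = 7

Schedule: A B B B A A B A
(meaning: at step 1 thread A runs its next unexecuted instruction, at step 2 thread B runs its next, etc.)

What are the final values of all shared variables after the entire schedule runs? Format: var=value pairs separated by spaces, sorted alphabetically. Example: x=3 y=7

Step 1: thread A executes A1 (x = z). Shared: x=4 y=0 z=4. PCs: A@1 B@0
Step 2: thread B executes B1 (z = z + 2). Shared: x=4 y=0 z=6. PCs: A@1 B@1
Step 3: thread B executes B2 (z = y). Shared: x=4 y=0 z=0. PCs: A@1 B@2
Step 4: thread B executes B3 (z = y). Shared: x=4 y=0 z=0. PCs: A@1 B@3
Step 5: thread A executes A2 (y = y * 2). Shared: x=4 y=0 z=0. PCs: A@2 B@3
Step 6: thread A executes A3 (x = x + 2). Shared: x=6 y=0 z=0. PCs: A@3 B@3
Step 7: thread B executes B4 (z = 7). Shared: x=6 y=0 z=7. PCs: A@3 B@4
Step 8: thread A executes A4 (y = y + 1). Shared: x=6 y=1 z=7. PCs: A@4 B@4

Answer: x=6 y=1 z=7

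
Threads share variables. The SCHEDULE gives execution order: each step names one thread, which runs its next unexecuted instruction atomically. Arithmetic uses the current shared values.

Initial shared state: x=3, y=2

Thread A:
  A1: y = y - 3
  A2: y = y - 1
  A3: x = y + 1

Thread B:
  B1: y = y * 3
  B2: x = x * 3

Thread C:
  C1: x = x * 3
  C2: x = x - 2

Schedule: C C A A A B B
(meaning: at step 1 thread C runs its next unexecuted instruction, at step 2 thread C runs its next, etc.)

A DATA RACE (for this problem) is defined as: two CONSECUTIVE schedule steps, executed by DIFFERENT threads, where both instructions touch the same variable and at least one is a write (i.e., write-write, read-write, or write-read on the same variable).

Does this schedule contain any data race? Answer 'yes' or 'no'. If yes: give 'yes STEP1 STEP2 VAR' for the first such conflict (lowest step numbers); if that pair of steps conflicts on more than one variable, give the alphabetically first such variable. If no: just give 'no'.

Steps 1,2: same thread (C). No race.
Steps 2,3: C(r=x,w=x) vs A(r=y,w=y). No conflict.
Steps 3,4: same thread (A). No race.
Steps 4,5: same thread (A). No race.
Steps 5,6: A(x = y + 1) vs B(y = y * 3). RACE on y (R-W).
Steps 6,7: same thread (B). No race.
First conflict at steps 5,6.

Answer: yes 5 6 y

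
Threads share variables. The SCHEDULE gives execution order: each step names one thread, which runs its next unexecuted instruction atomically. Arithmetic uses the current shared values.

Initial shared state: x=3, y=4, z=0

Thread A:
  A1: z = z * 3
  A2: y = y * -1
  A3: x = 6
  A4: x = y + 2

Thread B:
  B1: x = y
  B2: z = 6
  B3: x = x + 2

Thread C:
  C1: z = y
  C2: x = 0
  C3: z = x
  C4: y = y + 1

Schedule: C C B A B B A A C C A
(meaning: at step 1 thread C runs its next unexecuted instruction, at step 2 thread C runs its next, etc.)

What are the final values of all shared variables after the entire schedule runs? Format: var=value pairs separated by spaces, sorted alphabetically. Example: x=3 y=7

Answer: x=-1 y=-3 z=6

Derivation:
Step 1: thread C executes C1 (z = y). Shared: x=3 y=4 z=4. PCs: A@0 B@0 C@1
Step 2: thread C executes C2 (x = 0). Shared: x=0 y=4 z=4. PCs: A@0 B@0 C@2
Step 3: thread B executes B1 (x = y). Shared: x=4 y=4 z=4. PCs: A@0 B@1 C@2
Step 4: thread A executes A1 (z = z * 3). Shared: x=4 y=4 z=12. PCs: A@1 B@1 C@2
Step 5: thread B executes B2 (z = 6). Shared: x=4 y=4 z=6. PCs: A@1 B@2 C@2
Step 6: thread B executes B3 (x = x + 2). Shared: x=6 y=4 z=6. PCs: A@1 B@3 C@2
Step 7: thread A executes A2 (y = y * -1). Shared: x=6 y=-4 z=6. PCs: A@2 B@3 C@2
Step 8: thread A executes A3 (x = 6). Shared: x=6 y=-4 z=6. PCs: A@3 B@3 C@2
Step 9: thread C executes C3 (z = x). Shared: x=6 y=-4 z=6. PCs: A@3 B@3 C@3
Step 10: thread C executes C4 (y = y + 1). Shared: x=6 y=-3 z=6. PCs: A@3 B@3 C@4
Step 11: thread A executes A4 (x = y + 2). Shared: x=-1 y=-3 z=6. PCs: A@4 B@3 C@4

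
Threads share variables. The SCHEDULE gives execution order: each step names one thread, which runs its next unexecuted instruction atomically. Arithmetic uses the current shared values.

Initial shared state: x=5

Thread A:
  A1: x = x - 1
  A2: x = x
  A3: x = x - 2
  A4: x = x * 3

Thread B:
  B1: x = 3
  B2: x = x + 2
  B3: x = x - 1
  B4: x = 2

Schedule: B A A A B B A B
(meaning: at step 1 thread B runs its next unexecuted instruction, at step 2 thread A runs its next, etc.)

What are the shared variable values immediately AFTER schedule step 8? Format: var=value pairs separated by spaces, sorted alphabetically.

Step 1: thread B executes B1 (x = 3). Shared: x=3. PCs: A@0 B@1
Step 2: thread A executes A1 (x = x - 1). Shared: x=2. PCs: A@1 B@1
Step 3: thread A executes A2 (x = x). Shared: x=2. PCs: A@2 B@1
Step 4: thread A executes A3 (x = x - 2). Shared: x=0. PCs: A@3 B@1
Step 5: thread B executes B2 (x = x + 2). Shared: x=2. PCs: A@3 B@2
Step 6: thread B executes B3 (x = x - 1). Shared: x=1. PCs: A@3 B@3
Step 7: thread A executes A4 (x = x * 3). Shared: x=3. PCs: A@4 B@3
Step 8: thread B executes B4 (x = 2). Shared: x=2. PCs: A@4 B@4

Answer: x=2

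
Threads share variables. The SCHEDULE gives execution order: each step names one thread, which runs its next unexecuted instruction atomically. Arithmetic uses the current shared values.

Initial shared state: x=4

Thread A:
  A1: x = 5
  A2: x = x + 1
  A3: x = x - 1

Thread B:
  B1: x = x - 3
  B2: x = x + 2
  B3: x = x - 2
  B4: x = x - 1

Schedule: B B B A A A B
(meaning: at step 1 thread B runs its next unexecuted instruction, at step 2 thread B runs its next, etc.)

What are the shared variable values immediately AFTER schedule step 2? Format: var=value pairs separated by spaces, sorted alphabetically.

Answer: x=3

Derivation:
Step 1: thread B executes B1 (x = x - 3). Shared: x=1. PCs: A@0 B@1
Step 2: thread B executes B2 (x = x + 2). Shared: x=3. PCs: A@0 B@2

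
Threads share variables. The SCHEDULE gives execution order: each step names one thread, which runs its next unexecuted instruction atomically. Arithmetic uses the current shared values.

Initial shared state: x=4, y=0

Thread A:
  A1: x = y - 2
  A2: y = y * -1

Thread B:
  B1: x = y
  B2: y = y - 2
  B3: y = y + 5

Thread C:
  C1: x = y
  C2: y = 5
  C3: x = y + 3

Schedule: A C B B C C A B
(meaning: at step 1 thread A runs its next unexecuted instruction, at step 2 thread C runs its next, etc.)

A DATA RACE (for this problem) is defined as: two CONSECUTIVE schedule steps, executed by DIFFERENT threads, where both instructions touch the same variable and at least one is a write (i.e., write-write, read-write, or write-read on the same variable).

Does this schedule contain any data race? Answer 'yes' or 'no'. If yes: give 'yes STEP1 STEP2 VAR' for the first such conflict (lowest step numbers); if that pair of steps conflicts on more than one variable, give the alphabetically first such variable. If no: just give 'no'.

Steps 1,2: A(x = y - 2) vs C(x = y). RACE on x (W-W).
Steps 2,3: C(x = y) vs B(x = y). RACE on x (W-W).
Steps 3,4: same thread (B). No race.
Steps 4,5: B(y = y - 2) vs C(y = 5). RACE on y (W-W).
Steps 5,6: same thread (C). No race.
Steps 6,7: C(x = y + 3) vs A(y = y * -1). RACE on y (R-W).
Steps 7,8: A(y = y * -1) vs B(y = y + 5). RACE on y (W-W).
First conflict at steps 1,2.

Answer: yes 1 2 x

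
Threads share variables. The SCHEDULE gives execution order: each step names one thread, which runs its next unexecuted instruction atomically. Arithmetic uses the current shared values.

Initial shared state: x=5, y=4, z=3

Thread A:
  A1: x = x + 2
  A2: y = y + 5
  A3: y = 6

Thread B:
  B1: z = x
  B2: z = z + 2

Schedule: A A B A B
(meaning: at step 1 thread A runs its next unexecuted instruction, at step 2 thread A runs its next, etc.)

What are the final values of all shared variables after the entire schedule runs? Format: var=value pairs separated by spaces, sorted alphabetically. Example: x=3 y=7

Answer: x=7 y=6 z=9

Derivation:
Step 1: thread A executes A1 (x = x + 2). Shared: x=7 y=4 z=3. PCs: A@1 B@0
Step 2: thread A executes A2 (y = y + 5). Shared: x=7 y=9 z=3. PCs: A@2 B@0
Step 3: thread B executes B1 (z = x). Shared: x=7 y=9 z=7. PCs: A@2 B@1
Step 4: thread A executes A3 (y = 6). Shared: x=7 y=6 z=7. PCs: A@3 B@1
Step 5: thread B executes B2 (z = z + 2). Shared: x=7 y=6 z=9. PCs: A@3 B@2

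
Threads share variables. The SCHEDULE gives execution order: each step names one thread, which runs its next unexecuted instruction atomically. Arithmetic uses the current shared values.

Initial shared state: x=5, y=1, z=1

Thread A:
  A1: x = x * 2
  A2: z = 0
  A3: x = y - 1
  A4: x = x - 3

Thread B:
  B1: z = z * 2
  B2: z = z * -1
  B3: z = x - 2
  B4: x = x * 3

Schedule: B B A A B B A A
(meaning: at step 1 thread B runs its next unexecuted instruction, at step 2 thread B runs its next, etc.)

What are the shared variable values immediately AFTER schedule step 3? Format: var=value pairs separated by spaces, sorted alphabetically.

Step 1: thread B executes B1 (z = z * 2). Shared: x=5 y=1 z=2. PCs: A@0 B@1
Step 2: thread B executes B2 (z = z * -1). Shared: x=5 y=1 z=-2. PCs: A@0 B@2
Step 3: thread A executes A1 (x = x * 2). Shared: x=10 y=1 z=-2. PCs: A@1 B@2

Answer: x=10 y=1 z=-2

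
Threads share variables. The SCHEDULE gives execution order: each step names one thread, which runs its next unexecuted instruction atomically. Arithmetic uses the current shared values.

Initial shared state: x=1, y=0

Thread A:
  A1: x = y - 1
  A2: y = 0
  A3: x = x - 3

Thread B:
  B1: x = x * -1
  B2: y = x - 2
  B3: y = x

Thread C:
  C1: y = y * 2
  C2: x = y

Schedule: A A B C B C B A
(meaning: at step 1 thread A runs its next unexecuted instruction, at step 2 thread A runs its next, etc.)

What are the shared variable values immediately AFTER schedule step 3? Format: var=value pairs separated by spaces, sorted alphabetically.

Answer: x=1 y=0

Derivation:
Step 1: thread A executes A1 (x = y - 1). Shared: x=-1 y=0. PCs: A@1 B@0 C@0
Step 2: thread A executes A2 (y = 0). Shared: x=-1 y=0. PCs: A@2 B@0 C@0
Step 3: thread B executes B1 (x = x * -1). Shared: x=1 y=0. PCs: A@2 B@1 C@0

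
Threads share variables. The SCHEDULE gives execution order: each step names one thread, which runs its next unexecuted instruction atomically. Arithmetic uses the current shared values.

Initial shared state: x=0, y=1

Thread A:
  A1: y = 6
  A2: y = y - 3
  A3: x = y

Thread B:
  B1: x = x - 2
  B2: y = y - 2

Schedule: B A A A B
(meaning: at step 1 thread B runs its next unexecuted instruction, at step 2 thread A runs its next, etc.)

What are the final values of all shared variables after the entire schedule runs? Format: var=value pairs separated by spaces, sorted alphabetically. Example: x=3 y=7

Answer: x=3 y=1

Derivation:
Step 1: thread B executes B1 (x = x - 2). Shared: x=-2 y=1. PCs: A@0 B@1
Step 2: thread A executes A1 (y = 6). Shared: x=-2 y=6. PCs: A@1 B@1
Step 3: thread A executes A2 (y = y - 3). Shared: x=-2 y=3. PCs: A@2 B@1
Step 4: thread A executes A3 (x = y). Shared: x=3 y=3. PCs: A@3 B@1
Step 5: thread B executes B2 (y = y - 2). Shared: x=3 y=1. PCs: A@3 B@2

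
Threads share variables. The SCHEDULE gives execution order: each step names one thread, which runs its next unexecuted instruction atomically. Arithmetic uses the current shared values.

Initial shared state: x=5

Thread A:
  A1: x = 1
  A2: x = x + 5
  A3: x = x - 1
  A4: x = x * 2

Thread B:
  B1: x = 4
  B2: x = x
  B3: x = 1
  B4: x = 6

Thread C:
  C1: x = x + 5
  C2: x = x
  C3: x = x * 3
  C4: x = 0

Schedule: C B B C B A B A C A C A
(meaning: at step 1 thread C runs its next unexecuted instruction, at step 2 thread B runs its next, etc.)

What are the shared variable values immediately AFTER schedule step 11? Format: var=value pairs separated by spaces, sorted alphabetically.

Answer: x=0

Derivation:
Step 1: thread C executes C1 (x = x + 5). Shared: x=10. PCs: A@0 B@0 C@1
Step 2: thread B executes B1 (x = 4). Shared: x=4. PCs: A@0 B@1 C@1
Step 3: thread B executes B2 (x = x). Shared: x=4. PCs: A@0 B@2 C@1
Step 4: thread C executes C2 (x = x). Shared: x=4. PCs: A@0 B@2 C@2
Step 5: thread B executes B3 (x = 1). Shared: x=1. PCs: A@0 B@3 C@2
Step 6: thread A executes A1 (x = 1). Shared: x=1. PCs: A@1 B@3 C@2
Step 7: thread B executes B4 (x = 6). Shared: x=6. PCs: A@1 B@4 C@2
Step 8: thread A executes A2 (x = x + 5). Shared: x=11. PCs: A@2 B@4 C@2
Step 9: thread C executes C3 (x = x * 3). Shared: x=33. PCs: A@2 B@4 C@3
Step 10: thread A executes A3 (x = x - 1). Shared: x=32. PCs: A@3 B@4 C@3
Step 11: thread C executes C4 (x = 0). Shared: x=0. PCs: A@3 B@4 C@4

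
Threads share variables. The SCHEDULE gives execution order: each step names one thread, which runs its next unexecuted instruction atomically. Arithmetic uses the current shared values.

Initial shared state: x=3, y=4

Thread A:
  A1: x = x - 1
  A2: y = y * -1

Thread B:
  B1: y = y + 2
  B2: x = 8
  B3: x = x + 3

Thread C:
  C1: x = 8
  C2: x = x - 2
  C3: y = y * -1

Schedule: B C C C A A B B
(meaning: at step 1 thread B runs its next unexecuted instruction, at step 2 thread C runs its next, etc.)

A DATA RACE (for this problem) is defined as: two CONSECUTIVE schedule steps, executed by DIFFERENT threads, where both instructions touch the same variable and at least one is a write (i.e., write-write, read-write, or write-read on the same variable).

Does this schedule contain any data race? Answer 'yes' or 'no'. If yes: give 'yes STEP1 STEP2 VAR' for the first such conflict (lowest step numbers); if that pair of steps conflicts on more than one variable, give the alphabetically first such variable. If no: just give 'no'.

Answer: no

Derivation:
Steps 1,2: B(r=y,w=y) vs C(r=-,w=x). No conflict.
Steps 2,3: same thread (C). No race.
Steps 3,4: same thread (C). No race.
Steps 4,5: C(r=y,w=y) vs A(r=x,w=x). No conflict.
Steps 5,6: same thread (A). No race.
Steps 6,7: A(r=y,w=y) vs B(r=-,w=x). No conflict.
Steps 7,8: same thread (B). No race.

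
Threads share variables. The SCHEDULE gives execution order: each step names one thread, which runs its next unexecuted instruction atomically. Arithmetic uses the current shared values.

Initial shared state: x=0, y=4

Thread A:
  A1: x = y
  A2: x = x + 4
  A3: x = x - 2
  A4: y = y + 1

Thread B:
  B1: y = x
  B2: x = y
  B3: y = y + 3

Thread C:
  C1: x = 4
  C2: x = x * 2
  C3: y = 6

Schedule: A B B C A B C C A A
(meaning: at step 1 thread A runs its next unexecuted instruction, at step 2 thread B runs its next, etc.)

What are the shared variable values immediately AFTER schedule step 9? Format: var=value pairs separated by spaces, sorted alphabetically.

Step 1: thread A executes A1 (x = y). Shared: x=4 y=4. PCs: A@1 B@0 C@0
Step 2: thread B executes B1 (y = x). Shared: x=4 y=4. PCs: A@1 B@1 C@0
Step 3: thread B executes B2 (x = y). Shared: x=4 y=4. PCs: A@1 B@2 C@0
Step 4: thread C executes C1 (x = 4). Shared: x=4 y=4. PCs: A@1 B@2 C@1
Step 5: thread A executes A2 (x = x + 4). Shared: x=8 y=4. PCs: A@2 B@2 C@1
Step 6: thread B executes B3 (y = y + 3). Shared: x=8 y=7. PCs: A@2 B@3 C@1
Step 7: thread C executes C2 (x = x * 2). Shared: x=16 y=7. PCs: A@2 B@3 C@2
Step 8: thread C executes C3 (y = 6). Shared: x=16 y=6. PCs: A@2 B@3 C@3
Step 9: thread A executes A3 (x = x - 2). Shared: x=14 y=6. PCs: A@3 B@3 C@3

Answer: x=14 y=6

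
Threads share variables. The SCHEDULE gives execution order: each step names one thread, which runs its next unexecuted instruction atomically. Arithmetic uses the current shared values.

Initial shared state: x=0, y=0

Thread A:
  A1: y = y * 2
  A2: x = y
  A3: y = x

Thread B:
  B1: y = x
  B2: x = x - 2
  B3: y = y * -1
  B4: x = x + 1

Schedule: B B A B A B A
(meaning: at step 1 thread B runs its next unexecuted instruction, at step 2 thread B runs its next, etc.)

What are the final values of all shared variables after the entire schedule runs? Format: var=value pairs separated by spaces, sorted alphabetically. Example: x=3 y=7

Answer: x=1 y=1

Derivation:
Step 1: thread B executes B1 (y = x). Shared: x=0 y=0. PCs: A@0 B@1
Step 2: thread B executes B2 (x = x - 2). Shared: x=-2 y=0. PCs: A@0 B@2
Step 3: thread A executes A1 (y = y * 2). Shared: x=-2 y=0. PCs: A@1 B@2
Step 4: thread B executes B3 (y = y * -1). Shared: x=-2 y=0. PCs: A@1 B@3
Step 5: thread A executes A2 (x = y). Shared: x=0 y=0. PCs: A@2 B@3
Step 6: thread B executes B4 (x = x + 1). Shared: x=1 y=0. PCs: A@2 B@4
Step 7: thread A executes A3 (y = x). Shared: x=1 y=1. PCs: A@3 B@4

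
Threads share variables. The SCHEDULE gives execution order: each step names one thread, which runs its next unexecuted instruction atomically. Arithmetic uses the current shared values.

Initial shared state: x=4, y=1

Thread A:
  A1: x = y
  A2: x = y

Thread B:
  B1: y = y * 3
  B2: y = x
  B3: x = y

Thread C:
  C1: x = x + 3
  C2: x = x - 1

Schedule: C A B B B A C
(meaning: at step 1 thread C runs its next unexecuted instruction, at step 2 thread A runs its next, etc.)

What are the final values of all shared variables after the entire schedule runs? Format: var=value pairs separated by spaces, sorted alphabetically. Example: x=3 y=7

Step 1: thread C executes C1 (x = x + 3). Shared: x=7 y=1. PCs: A@0 B@0 C@1
Step 2: thread A executes A1 (x = y). Shared: x=1 y=1. PCs: A@1 B@0 C@1
Step 3: thread B executes B1 (y = y * 3). Shared: x=1 y=3. PCs: A@1 B@1 C@1
Step 4: thread B executes B2 (y = x). Shared: x=1 y=1. PCs: A@1 B@2 C@1
Step 5: thread B executes B3 (x = y). Shared: x=1 y=1. PCs: A@1 B@3 C@1
Step 6: thread A executes A2 (x = y). Shared: x=1 y=1. PCs: A@2 B@3 C@1
Step 7: thread C executes C2 (x = x - 1). Shared: x=0 y=1. PCs: A@2 B@3 C@2

Answer: x=0 y=1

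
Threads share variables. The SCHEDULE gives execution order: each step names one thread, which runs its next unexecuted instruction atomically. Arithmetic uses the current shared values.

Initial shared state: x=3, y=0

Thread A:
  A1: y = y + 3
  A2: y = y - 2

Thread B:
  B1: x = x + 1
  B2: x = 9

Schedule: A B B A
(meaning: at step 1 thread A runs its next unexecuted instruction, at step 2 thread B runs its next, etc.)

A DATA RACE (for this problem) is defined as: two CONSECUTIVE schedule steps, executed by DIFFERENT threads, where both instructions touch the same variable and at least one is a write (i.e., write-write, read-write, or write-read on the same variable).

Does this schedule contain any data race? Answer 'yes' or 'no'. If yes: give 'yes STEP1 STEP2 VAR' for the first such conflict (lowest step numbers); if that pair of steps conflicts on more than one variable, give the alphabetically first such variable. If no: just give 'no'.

Answer: no

Derivation:
Steps 1,2: A(r=y,w=y) vs B(r=x,w=x). No conflict.
Steps 2,3: same thread (B). No race.
Steps 3,4: B(r=-,w=x) vs A(r=y,w=y). No conflict.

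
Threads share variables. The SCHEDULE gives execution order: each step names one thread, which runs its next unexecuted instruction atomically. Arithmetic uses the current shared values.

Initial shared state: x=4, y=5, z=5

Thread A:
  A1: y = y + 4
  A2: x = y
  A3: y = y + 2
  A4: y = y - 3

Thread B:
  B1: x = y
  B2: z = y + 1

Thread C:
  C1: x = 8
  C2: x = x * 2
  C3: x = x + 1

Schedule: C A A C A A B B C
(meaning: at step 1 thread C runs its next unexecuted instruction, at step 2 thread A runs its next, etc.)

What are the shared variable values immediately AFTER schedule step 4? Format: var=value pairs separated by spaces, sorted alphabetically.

Step 1: thread C executes C1 (x = 8). Shared: x=8 y=5 z=5. PCs: A@0 B@0 C@1
Step 2: thread A executes A1 (y = y + 4). Shared: x=8 y=9 z=5. PCs: A@1 B@0 C@1
Step 3: thread A executes A2 (x = y). Shared: x=9 y=9 z=5. PCs: A@2 B@0 C@1
Step 4: thread C executes C2 (x = x * 2). Shared: x=18 y=9 z=5. PCs: A@2 B@0 C@2

Answer: x=18 y=9 z=5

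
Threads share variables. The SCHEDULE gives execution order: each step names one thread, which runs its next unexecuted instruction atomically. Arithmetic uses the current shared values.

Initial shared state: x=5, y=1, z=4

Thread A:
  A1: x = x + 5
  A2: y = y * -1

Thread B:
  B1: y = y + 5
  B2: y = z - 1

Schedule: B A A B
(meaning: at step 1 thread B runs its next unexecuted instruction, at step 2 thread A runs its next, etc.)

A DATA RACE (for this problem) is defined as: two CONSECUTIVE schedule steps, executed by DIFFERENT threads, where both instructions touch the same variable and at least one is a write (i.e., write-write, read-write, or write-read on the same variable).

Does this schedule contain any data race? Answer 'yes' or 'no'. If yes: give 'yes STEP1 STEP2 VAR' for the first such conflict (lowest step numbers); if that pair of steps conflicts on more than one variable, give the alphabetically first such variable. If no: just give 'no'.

Steps 1,2: B(r=y,w=y) vs A(r=x,w=x). No conflict.
Steps 2,3: same thread (A). No race.
Steps 3,4: A(y = y * -1) vs B(y = z - 1). RACE on y (W-W).
First conflict at steps 3,4.

Answer: yes 3 4 y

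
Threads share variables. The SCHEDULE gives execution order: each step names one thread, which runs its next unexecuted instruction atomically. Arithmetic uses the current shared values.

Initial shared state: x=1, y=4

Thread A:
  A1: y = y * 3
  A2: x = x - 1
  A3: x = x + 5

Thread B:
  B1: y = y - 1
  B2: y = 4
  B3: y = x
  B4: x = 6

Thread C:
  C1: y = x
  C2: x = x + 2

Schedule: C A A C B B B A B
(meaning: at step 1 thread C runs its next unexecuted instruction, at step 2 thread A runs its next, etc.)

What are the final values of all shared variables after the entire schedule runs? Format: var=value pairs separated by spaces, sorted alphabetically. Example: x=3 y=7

Step 1: thread C executes C1 (y = x). Shared: x=1 y=1. PCs: A@0 B@0 C@1
Step 2: thread A executes A1 (y = y * 3). Shared: x=1 y=3. PCs: A@1 B@0 C@1
Step 3: thread A executes A2 (x = x - 1). Shared: x=0 y=3. PCs: A@2 B@0 C@1
Step 4: thread C executes C2 (x = x + 2). Shared: x=2 y=3. PCs: A@2 B@0 C@2
Step 5: thread B executes B1 (y = y - 1). Shared: x=2 y=2. PCs: A@2 B@1 C@2
Step 6: thread B executes B2 (y = 4). Shared: x=2 y=4. PCs: A@2 B@2 C@2
Step 7: thread B executes B3 (y = x). Shared: x=2 y=2. PCs: A@2 B@3 C@2
Step 8: thread A executes A3 (x = x + 5). Shared: x=7 y=2. PCs: A@3 B@3 C@2
Step 9: thread B executes B4 (x = 6). Shared: x=6 y=2. PCs: A@3 B@4 C@2

Answer: x=6 y=2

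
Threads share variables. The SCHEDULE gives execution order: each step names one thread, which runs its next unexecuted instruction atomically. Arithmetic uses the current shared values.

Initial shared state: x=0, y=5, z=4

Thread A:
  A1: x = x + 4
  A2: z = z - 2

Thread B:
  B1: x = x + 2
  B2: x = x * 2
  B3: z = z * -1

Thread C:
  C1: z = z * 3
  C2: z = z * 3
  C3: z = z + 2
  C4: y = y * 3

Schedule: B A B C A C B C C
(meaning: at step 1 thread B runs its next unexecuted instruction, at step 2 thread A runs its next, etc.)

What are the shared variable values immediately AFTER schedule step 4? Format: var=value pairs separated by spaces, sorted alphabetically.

Step 1: thread B executes B1 (x = x + 2). Shared: x=2 y=5 z=4. PCs: A@0 B@1 C@0
Step 2: thread A executes A1 (x = x + 4). Shared: x=6 y=5 z=4. PCs: A@1 B@1 C@0
Step 3: thread B executes B2 (x = x * 2). Shared: x=12 y=5 z=4. PCs: A@1 B@2 C@0
Step 4: thread C executes C1 (z = z * 3). Shared: x=12 y=5 z=12. PCs: A@1 B@2 C@1

Answer: x=12 y=5 z=12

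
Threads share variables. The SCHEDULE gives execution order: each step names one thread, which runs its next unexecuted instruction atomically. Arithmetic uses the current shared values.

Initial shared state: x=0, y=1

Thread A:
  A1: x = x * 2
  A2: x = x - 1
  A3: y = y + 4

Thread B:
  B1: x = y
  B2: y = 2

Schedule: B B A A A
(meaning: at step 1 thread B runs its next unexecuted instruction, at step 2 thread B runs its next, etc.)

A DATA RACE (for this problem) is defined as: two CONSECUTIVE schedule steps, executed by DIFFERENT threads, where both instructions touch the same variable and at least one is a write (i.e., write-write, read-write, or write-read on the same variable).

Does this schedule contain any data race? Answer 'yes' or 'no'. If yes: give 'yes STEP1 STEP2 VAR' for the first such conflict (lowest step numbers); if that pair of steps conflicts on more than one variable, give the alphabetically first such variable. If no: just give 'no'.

Steps 1,2: same thread (B). No race.
Steps 2,3: B(r=-,w=y) vs A(r=x,w=x). No conflict.
Steps 3,4: same thread (A). No race.
Steps 4,5: same thread (A). No race.

Answer: no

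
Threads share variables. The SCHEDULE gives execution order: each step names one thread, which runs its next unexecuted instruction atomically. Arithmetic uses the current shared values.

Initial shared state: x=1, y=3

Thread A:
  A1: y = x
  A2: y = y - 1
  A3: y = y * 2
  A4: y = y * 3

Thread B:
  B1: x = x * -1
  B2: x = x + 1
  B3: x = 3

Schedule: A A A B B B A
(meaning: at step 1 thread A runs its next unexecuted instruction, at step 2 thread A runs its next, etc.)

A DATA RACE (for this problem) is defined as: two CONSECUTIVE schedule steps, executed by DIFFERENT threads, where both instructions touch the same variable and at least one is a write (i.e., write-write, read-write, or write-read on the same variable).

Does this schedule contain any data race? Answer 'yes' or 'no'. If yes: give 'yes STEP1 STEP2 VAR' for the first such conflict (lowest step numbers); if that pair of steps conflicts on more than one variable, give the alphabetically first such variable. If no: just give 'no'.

Answer: no

Derivation:
Steps 1,2: same thread (A). No race.
Steps 2,3: same thread (A). No race.
Steps 3,4: A(r=y,w=y) vs B(r=x,w=x). No conflict.
Steps 4,5: same thread (B). No race.
Steps 5,6: same thread (B). No race.
Steps 6,7: B(r=-,w=x) vs A(r=y,w=y). No conflict.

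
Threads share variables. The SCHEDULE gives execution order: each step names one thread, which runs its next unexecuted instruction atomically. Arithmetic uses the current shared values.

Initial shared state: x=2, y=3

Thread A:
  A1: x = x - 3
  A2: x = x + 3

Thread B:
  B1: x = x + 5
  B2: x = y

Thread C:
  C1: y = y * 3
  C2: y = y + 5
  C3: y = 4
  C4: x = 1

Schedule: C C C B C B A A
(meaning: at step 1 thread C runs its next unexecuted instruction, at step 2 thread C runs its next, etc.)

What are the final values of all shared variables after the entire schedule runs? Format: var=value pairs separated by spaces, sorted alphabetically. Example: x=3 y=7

Step 1: thread C executes C1 (y = y * 3). Shared: x=2 y=9. PCs: A@0 B@0 C@1
Step 2: thread C executes C2 (y = y + 5). Shared: x=2 y=14. PCs: A@0 B@0 C@2
Step 3: thread C executes C3 (y = 4). Shared: x=2 y=4. PCs: A@0 B@0 C@3
Step 4: thread B executes B1 (x = x + 5). Shared: x=7 y=4. PCs: A@0 B@1 C@3
Step 5: thread C executes C4 (x = 1). Shared: x=1 y=4. PCs: A@0 B@1 C@4
Step 6: thread B executes B2 (x = y). Shared: x=4 y=4. PCs: A@0 B@2 C@4
Step 7: thread A executes A1 (x = x - 3). Shared: x=1 y=4. PCs: A@1 B@2 C@4
Step 8: thread A executes A2 (x = x + 3). Shared: x=4 y=4. PCs: A@2 B@2 C@4

Answer: x=4 y=4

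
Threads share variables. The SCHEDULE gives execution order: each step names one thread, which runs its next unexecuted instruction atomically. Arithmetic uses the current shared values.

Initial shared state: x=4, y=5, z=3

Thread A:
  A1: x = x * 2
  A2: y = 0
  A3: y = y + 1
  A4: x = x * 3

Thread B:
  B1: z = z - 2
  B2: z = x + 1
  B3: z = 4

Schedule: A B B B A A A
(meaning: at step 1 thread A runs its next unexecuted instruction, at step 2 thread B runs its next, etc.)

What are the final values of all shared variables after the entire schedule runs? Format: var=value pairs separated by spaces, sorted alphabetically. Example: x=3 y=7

Answer: x=24 y=1 z=4

Derivation:
Step 1: thread A executes A1 (x = x * 2). Shared: x=8 y=5 z=3. PCs: A@1 B@0
Step 2: thread B executes B1 (z = z - 2). Shared: x=8 y=5 z=1. PCs: A@1 B@1
Step 3: thread B executes B2 (z = x + 1). Shared: x=8 y=5 z=9. PCs: A@1 B@2
Step 4: thread B executes B3 (z = 4). Shared: x=8 y=5 z=4. PCs: A@1 B@3
Step 5: thread A executes A2 (y = 0). Shared: x=8 y=0 z=4. PCs: A@2 B@3
Step 6: thread A executes A3 (y = y + 1). Shared: x=8 y=1 z=4. PCs: A@3 B@3
Step 7: thread A executes A4 (x = x * 3). Shared: x=24 y=1 z=4. PCs: A@4 B@3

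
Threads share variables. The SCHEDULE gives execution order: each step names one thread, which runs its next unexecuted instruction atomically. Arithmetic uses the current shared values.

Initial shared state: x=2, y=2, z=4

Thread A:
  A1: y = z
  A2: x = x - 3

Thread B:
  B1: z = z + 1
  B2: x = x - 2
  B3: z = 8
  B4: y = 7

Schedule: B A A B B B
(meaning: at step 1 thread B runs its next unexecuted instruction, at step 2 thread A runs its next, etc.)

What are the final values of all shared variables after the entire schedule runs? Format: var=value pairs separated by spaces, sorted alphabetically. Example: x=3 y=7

Step 1: thread B executes B1 (z = z + 1). Shared: x=2 y=2 z=5. PCs: A@0 B@1
Step 2: thread A executes A1 (y = z). Shared: x=2 y=5 z=5. PCs: A@1 B@1
Step 3: thread A executes A2 (x = x - 3). Shared: x=-1 y=5 z=5. PCs: A@2 B@1
Step 4: thread B executes B2 (x = x - 2). Shared: x=-3 y=5 z=5. PCs: A@2 B@2
Step 5: thread B executes B3 (z = 8). Shared: x=-3 y=5 z=8. PCs: A@2 B@3
Step 6: thread B executes B4 (y = 7). Shared: x=-3 y=7 z=8. PCs: A@2 B@4

Answer: x=-3 y=7 z=8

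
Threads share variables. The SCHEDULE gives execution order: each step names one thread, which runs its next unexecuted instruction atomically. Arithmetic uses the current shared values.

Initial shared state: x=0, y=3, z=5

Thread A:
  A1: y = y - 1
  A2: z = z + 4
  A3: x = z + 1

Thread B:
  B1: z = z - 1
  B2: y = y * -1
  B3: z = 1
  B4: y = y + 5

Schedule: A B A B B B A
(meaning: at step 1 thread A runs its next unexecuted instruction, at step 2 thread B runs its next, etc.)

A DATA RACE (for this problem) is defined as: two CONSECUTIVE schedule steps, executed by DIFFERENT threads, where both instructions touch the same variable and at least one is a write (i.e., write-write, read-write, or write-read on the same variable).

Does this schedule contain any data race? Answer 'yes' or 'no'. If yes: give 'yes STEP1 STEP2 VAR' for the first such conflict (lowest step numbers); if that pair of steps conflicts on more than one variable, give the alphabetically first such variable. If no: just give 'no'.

Answer: yes 2 3 z

Derivation:
Steps 1,2: A(r=y,w=y) vs B(r=z,w=z). No conflict.
Steps 2,3: B(z = z - 1) vs A(z = z + 4). RACE on z (W-W).
Steps 3,4: A(r=z,w=z) vs B(r=y,w=y). No conflict.
Steps 4,5: same thread (B). No race.
Steps 5,6: same thread (B). No race.
Steps 6,7: B(r=y,w=y) vs A(r=z,w=x). No conflict.
First conflict at steps 2,3.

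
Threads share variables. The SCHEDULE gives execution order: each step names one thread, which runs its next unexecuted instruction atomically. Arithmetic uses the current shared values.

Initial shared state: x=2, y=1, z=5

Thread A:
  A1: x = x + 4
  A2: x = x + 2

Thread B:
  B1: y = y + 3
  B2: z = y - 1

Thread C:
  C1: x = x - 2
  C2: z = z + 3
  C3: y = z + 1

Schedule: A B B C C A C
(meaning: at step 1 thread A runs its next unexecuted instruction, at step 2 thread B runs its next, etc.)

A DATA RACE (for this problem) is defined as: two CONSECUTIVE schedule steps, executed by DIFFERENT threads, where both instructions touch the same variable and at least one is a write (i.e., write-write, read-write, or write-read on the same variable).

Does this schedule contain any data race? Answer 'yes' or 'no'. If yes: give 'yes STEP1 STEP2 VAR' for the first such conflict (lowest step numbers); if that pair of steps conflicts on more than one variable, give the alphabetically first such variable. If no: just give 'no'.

Answer: no

Derivation:
Steps 1,2: A(r=x,w=x) vs B(r=y,w=y). No conflict.
Steps 2,3: same thread (B). No race.
Steps 3,4: B(r=y,w=z) vs C(r=x,w=x). No conflict.
Steps 4,5: same thread (C). No race.
Steps 5,6: C(r=z,w=z) vs A(r=x,w=x). No conflict.
Steps 6,7: A(r=x,w=x) vs C(r=z,w=y). No conflict.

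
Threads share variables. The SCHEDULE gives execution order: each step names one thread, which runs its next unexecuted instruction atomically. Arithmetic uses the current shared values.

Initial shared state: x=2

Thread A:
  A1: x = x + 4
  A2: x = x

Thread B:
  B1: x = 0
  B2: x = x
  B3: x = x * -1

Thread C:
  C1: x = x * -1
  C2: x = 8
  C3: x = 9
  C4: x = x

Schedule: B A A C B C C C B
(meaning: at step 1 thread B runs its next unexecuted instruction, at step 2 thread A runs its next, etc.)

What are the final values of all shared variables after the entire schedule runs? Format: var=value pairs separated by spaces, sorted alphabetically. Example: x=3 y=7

Step 1: thread B executes B1 (x = 0). Shared: x=0. PCs: A@0 B@1 C@0
Step 2: thread A executes A1 (x = x + 4). Shared: x=4. PCs: A@1 B@1 C@0
Step 3: thread A executes A2 (x = x). Shared: x=4. PCs: A@2 B@1 C@0
Step 4: thread C executes C1 (x = x * -1). Shared: x=-4. PCs: A@2 B@1 C@1
Step 5: thread B executes B2 (x = x). Shared: x=-4. PCs: A@2 B@2 C@1
Step 6: thread C executes C2 (x = 8). Shared: x=8. PCs: A@2 B@2 C@2
Step 7: thread C executes C3 (x = 9). Shared: x=9. PCs: A@2 B@2 C@3
Step 8: thread C executes C4 (x = x). Shared: x=9. PCs: A@2 B@2 C@4
Step 9: thread B executes B3 (x = x * -1). Shared: x=-9. PCs: A@2 B@3 C@4

Answer: x=-9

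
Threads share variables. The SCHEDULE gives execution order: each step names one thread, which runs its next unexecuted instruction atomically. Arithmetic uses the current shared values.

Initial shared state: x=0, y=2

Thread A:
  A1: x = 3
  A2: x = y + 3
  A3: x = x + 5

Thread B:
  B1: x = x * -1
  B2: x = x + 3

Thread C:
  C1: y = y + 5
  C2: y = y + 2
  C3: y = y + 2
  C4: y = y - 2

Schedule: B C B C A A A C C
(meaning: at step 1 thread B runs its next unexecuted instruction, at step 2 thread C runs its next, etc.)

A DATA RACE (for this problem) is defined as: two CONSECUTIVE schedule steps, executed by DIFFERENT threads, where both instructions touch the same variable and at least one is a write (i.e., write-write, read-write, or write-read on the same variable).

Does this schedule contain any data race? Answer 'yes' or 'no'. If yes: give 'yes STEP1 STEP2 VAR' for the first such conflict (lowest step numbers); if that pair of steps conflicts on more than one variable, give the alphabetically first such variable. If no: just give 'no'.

Answer: no

Derivation:
Steps 1,2: B(r=x,w=x) vs C(r=y,w=y). No conflict.
Steps 2,3: C(r=y,w=y) vs B(r=x,w=x). No conflict.
Steps 3,4: B(r=x,w=x) vs C(r=y,w=y). No conflict.
Steps 4,5: C(r=y,w=y) vs A(r=-,w=x). No conflict.
Steps 5,6: same thread (A). No race.
Steps 6,7: same thread (A). No race.
Steps 7,8: A(r=x,w=x) vs C(r=y,w=y). No conflict.
Steps 8,9: same thread (C). No race.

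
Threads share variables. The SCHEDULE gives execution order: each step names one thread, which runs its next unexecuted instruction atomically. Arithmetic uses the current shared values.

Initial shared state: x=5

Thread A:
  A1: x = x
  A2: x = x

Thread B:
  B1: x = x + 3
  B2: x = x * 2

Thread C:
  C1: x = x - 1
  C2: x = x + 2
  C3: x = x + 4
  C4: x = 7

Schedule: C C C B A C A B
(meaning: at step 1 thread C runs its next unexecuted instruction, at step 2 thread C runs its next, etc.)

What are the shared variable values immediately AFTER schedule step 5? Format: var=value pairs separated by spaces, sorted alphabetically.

Step 1: thread C executes C1 (x = x - 1). Shared: x=4. PCs: A@0 B@0 C@1
Step 2: thread C executes C2 (x = x + 2). Shared: x=6. PCs: A@0 B@0 C@2
Step 3: thread C executes C3 (x = x + 4). Shared: x=10. PCs: A@0 B@0 C@3
Step 4: thread B executes B1 (x = x + 3). Shared: x=13. PCs: A@0 B@1 C@3
Step 5: thread A executes A1 (x = x). Shared: x=13. PCs: A@1 B@1 C@3

Answer: x=13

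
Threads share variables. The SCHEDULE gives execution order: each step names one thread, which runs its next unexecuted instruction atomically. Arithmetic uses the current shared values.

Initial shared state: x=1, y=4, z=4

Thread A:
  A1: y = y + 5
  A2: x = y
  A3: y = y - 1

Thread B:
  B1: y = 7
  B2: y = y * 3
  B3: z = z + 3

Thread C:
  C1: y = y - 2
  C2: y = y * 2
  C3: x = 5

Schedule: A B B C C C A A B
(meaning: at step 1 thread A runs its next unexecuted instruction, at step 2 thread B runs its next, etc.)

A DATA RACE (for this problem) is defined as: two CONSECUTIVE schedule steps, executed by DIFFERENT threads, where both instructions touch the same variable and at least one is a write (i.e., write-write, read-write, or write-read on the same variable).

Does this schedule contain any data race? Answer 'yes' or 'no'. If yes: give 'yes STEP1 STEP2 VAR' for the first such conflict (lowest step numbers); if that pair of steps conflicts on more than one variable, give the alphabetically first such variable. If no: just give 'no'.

Steps 1,2: A(y = y + 5) vs B(y = 7). RACE on y (W-W).
Steps 2,3: same thread (B). No race.
Steps 3,4: B(y = y * 3) vs C(y = y - 2). RACE on y (W-W).
Steps 4,5: same thread (C). No race.
Steps 5,6: same thread (C). No race.
Steps 6,7: C(x = 5) vs A(x = y). RACE on x (W-W).
Steps 7,8: same thread (A). No race.
Steps 8,9: A(r=y,w=y) vs B(r=z,w=z). No conflict.
First conflict at steps 1,2.

Answer: yes 1 2 y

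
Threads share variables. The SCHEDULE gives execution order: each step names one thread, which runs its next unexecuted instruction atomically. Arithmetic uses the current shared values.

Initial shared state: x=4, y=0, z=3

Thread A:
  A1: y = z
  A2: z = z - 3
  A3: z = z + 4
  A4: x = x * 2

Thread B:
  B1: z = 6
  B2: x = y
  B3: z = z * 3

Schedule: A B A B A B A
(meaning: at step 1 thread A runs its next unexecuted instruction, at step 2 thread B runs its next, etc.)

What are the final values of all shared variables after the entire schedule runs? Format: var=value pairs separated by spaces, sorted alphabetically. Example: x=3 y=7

Step 1: thread A executes A1 (y = z). Shared: x=4 y=3 z=3. PCs: A@1 B@0
Step 2: thread B executes B1 (z = 6). Shared: x=4 y=3 z=6. PCs: A@1 B@1
Step 3: thread A executes A2 (z = z - 3). Shared: x=4 y=3 z=3. PCs: A@2 B@1
Step 4: thread B executes B2 (x = y). Shared: x=3 y=3 z=3. PCs: A@2 B@2
Step 5: thread A executes A3 (z = z + 4). Shared: x=3 y=3 z=7. PCs: A@3 B@2
Step 6: thread B executes B3 (z = z * 3). Shared: x=3 y=3 z=21. PCs: A@3 B@3
Step 7: thread A executes A4 (x = x * 2). Shared: x=6 y=3 z=21. PCs: A@4 B@3

Answer: x=6 y=3 z=21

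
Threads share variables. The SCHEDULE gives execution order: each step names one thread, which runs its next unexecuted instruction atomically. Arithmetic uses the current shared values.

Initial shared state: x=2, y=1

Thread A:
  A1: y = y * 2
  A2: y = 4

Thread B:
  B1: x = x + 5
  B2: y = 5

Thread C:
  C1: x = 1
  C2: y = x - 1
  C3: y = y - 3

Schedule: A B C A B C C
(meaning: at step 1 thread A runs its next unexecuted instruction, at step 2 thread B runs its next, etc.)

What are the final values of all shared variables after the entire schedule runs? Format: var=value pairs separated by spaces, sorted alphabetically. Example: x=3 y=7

Step 1: thread A executes A1 (y = y * 2). Shared: x=2 y=2. PCs: A@1 B@0 C@0
Step 2: thread B executes B1 (x = x + 5). Shared: x=7 y=2. PCs: A@1 B@1 C@0
Step 3: thread C executes C1 (x = 1). Shared: x=1 y=2. PCs: A@1 B@1 C@1
Step 4: thread A executes A2 (y = 4). Shared: x=1 y=4. PCs: A@2 B@1 C@1
Step 5: thread B executes B2 (y = 5). Shared: x=1 y=5. PCs: A@2 B@2 C@1
Step 6: thread C executes C2 (y = x - 1). Shared: x=1 y=0. PCs: A@2 B@2 C@2
Step 7: thread C executes C3 (y = y - 3). Shared: x=1 y=-3. PCs: A@2 B@2 C@3

Answer: x=1 y=-3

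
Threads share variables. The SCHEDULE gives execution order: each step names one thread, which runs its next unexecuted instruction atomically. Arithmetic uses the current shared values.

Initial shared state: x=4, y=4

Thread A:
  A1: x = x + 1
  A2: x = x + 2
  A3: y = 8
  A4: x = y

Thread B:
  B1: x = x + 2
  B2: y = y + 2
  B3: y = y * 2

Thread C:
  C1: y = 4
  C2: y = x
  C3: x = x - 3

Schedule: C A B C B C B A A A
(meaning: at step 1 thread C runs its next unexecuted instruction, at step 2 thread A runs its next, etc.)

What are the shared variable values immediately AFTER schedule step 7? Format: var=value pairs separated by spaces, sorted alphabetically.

Step 1: thread C executes C1 (y = 4). Shared: x=4 y=4. PCs: A@0 B@0 C@1
Step 2: thread A executes A1 (x = x + 1). Shared: x=5 y=4. PCs: A@1 B@0 C@1
Step 3: thread B executes B1 (x = x + 2). Shared: x=7 y=4. PCs: A@1 B@1 C@1
Step 4: thread C executes C2 (y = x). Shared: x=7 y=7. PCs: A@1 B@1 C@2
Step 5: thread B executes B2 (y = y + 2). Shared: x=7 y=9. PCs: A@1 B@2 C@2
Step 6: thread C executes C3 (x = x - 3). Shared: x=4 y=9. PCs: A@1 B@2 C@3
Step 7: thread B executes B3 (y = y * 2). Shared: x=4 y=18. PCs: A@1 B@3 C@3

Answer: x=4 y=18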